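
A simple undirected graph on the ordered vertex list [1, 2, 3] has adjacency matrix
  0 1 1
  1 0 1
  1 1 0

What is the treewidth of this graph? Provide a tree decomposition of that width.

Treewidth 2.
Bags: B1 = {1, 2, 3}
Tree: (single bag)

A single bag containing all 3 vertices is trivially a valid decomposition of width 2. Conversely, {1, 2, 3} is a clique of size 3, and the vertices of any clique must share a bag in every tree decomposition; so some bag has ≥ 3 vertices and tw(G) ≥ 2. Combining the bounds, tw(G) = 2.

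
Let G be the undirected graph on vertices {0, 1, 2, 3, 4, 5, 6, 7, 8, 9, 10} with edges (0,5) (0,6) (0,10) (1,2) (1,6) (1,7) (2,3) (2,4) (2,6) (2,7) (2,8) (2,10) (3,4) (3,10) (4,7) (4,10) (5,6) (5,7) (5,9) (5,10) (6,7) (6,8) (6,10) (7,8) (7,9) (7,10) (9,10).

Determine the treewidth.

A width-3 tree decomposition is:
Bags: B1 = {2, 6, 7, 10}  B2 = {2, 4, 7, 10}  B3 = {5, 6, 7, 10}  B4 = {2, 3, 4, 10}  B5 = {5, 7, 9, 10}  B6 = {0, 5, 6, 10}  B7 = {2, 6, 7, 8}  B8 = {1, 2, 6, 7}
Tree: B1–B2, B1–B3, B2–B4, B3–B5, B3–B6, B1–B7, B1–B8
Every bag has size at most 4, so the width is 4 − 1 = 3 and tw(G) ≤ 3. On the other hand G contains the 4-clique {0, 5, 6, 10}. A clique must lie in a single bag of any decomposition, so no decomposition can have width below 3. Hence tw(G) = 3 exactly.

3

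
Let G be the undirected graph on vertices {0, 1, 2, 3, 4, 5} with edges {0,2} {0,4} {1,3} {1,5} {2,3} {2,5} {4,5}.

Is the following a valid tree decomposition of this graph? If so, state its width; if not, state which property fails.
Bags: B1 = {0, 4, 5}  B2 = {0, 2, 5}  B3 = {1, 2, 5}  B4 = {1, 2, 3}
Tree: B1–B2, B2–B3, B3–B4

Yes; width 2.

Checking the three conditions: (i) the bags cover all of {0, 1, 2, 3, 4, 5}; (ii) for each edge, some bag contains both endpoints; (iii) the bags containing any fixed vertex form a subtree. All hold, so the decomposition is valid with width 3 − 1 = 2.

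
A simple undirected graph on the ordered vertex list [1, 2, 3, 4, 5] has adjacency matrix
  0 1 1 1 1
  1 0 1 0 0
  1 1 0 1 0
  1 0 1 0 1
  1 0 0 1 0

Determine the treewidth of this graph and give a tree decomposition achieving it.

Treewidth 2.
One such decomposition:
Bags: B1 = {1, 3, 4}  B2 = {1, 2, 3}  B3 = {1, 4, 5}
Tree: B1–B2, B1–B3

Every bag has size at most 3, so the width is 3 − 1 = 2 and tw(G) ≤ 2. For the lower bound, the 3 vertices {1, 2, 3} are pairwise adjacent, and any tree decomposition puts a clique entirely inside one bag — forcing width ≥ 2. Therefore the treewidth is 2.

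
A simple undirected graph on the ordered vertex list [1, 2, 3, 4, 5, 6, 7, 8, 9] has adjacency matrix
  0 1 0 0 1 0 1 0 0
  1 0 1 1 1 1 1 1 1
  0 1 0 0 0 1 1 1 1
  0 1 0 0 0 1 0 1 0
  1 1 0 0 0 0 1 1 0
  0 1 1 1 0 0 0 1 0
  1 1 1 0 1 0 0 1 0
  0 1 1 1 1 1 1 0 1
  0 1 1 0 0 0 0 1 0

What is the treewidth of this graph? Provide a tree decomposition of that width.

Treewidth 3.
Bags: B1 = {2, 4, 6, 8}  B2 = {2, 3, 6, 8}  B3 = {2, 3, 7, 8}  B4 = {2, 5, 7, 8}  B5 = {2, 3, 8, 9}  B6 = {1, 2, 5, 7}
Tree: B1–B2, B2–B3, B3–B4, B3–B5, B4–B6

Every bag has size at most 4, so the width is 4 − 1 = 3 and tw(G) ≤ 3. Conversely, {2, 3, 8, 9} is a clique of size 4, and the vertices of any clique must share a bag in every tree decomposition; so some bag has ≥ 4 vertices and tw(G) ≥ 3. Hence tw(G) = 3 exactly.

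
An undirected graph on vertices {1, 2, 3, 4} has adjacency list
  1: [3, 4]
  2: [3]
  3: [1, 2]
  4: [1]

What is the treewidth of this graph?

A width-1 tree decomposition is:
Bags: B1 = {1, 3}  B2 = {1, 4}  B3 = {2, 3}
Tree: B1–B2, B1–B3
The largest bag has 2 vertices, giving width 1; this decomposition certifies tw(G) ≤ 1. Since G has at least one edge (e.g. 3–1), it is not an edgeless graph, so tw(G) ≥ 1. Therefore the treewidth is 1.

1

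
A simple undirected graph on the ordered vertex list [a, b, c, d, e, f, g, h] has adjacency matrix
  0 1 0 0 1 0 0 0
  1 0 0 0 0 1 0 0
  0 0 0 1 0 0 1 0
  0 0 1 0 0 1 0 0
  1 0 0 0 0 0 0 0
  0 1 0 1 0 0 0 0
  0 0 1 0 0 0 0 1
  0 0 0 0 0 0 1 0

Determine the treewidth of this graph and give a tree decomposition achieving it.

Treewidth 1.
One optimal decomposition is:
Bags: B1 = {g, h}  B2 = {c, g}  B3 = {c, d}  B4 = {d, f}  B5 = {b, f}  B6 = {a, b}  B7 = {a, e}
Tree: B1–B2, B2–B3, B3–B4, B4–B5, B5–B6, B6–B7

The largest bag has 2 vertices, giving width 1; this decomposition certifies tw(G) ≤ 1. Any graph with an edge has treewidth ≥ 1, and G has the edge h–g. Combining the bounds, tw(G) = 1.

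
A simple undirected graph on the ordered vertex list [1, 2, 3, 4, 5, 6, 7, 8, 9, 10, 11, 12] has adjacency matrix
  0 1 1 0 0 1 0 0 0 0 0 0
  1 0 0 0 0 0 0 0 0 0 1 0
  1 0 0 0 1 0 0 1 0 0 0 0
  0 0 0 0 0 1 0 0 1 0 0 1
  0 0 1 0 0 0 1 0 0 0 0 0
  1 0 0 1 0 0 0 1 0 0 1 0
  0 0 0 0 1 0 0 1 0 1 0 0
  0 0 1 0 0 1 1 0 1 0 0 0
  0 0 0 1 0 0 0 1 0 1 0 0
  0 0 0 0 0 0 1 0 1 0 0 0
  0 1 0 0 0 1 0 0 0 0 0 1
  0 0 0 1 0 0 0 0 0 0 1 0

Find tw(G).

3

A width-3 tree decomposition is:
Bags: B1 = {1, 2, 11, 12}  B2 = {1, 6, 11, 12}  B3 = {1, 4, 6, 12}  B4 = {1, 3, 4, 6}  B5 = {3, 4, 6, 8}  B6 = {3, 4, 8, 9}  B7 = {3, 5, 8, 9}  B8 = {5, 7, 8, 9}  B9 = {5, 7, 9, 10}
Tree: B1–B2, B2–B3, B3–B4, B4–B5, B5–B6, B6–B7, B7–B8, B8–B9
The largest bag has 4 vertices, giving width 3; this decomposition certifies tw(G) ≤ 3. For the lower bound: the 4 vertex sets {2,11,12}, {1}, {6}, {3,4,8,9} are disjoint, each induces a connected subgraph, and every pair is joined by at least one edge of G. Contracting each set to a single vertex therefore yields K_{4} as a minor, and since treewidth is minor-monotone, tw(G) ≥ tw(K_{4}) = 3. Therefore the treewidth is 3.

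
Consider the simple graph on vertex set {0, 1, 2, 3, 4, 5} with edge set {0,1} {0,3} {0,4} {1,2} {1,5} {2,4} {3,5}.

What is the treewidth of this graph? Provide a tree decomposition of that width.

Treewidth 2.
Bags: B1 = {1, 3, 5}  B2 = {0, 1, 3}  B3 = {0, 1, 2}  B4 = {0, 2, 4}
Tree: B1–B2, B2–B3, B3–B4

The largest bag has 3 vertices, giving width 2; this decomposition certifies tw(G) ≤ 2. For the lower bound, G contains the cycle 5–3–0–1–5, so G is not a forest; only forests have treewidth ≤ 1, hence tw(G) ≥ 2. Therefore the treewidth is 2.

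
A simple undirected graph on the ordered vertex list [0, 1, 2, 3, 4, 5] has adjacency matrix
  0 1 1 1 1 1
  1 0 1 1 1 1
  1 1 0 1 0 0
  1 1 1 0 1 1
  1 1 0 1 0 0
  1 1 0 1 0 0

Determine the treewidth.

A width-3 tree decomposition is:
Bags: B1 = {0, 1, 3, 4}  B2 = {0, 1, 2, 3}  B3 = {0, 1, 3, 5}
Tree: B1–B2, B2–B3
Each bag holds 4 vertices, so the decomposition has width 3, which upper-bounds the treewidth. On the other hand G contains the 4-clique {0, 1, 2, 3}. A clique must lie in a single bag of any decomposition, so no decomposition can have width below 3. Combining the bounds, tw(G) = 3.

3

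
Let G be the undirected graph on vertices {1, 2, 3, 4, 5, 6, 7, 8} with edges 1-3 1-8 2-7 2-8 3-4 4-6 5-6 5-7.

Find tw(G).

A width-2 tree decomposition is:
Bags: B1 = {1, 2, 8}  B2 = {1, 2, 3}  B3 = {2, 3, 4}  B4 = {2, 4, 6}  B5 = {2, 5, 6}  B6 = {2, 5, 7}
Tree: B1–B2, B2–B3, B3–B4, B4–B5, B5–B6
Each bag holds 3 vertices, so the decomposition has width 2, which upper-bounds the treewidth. The edges 2–8–1–3–4–6–5–7–2 form a cycle, so G is not a tree and its treewidth is at least 2. Therefore the treewidth is 2.

2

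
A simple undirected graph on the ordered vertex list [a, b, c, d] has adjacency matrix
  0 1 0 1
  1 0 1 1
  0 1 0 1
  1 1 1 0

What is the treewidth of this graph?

2

A width-2 tree decomposition is:
Bags: B1 = {a, b, d}  B2 = {b, c, d}
Tree: B1–B2
Every bag has size at most 3, so the width is 3 − 1 = 2 and tw(G) ≤ 2. Conversely, {b, c, d} is a clique of size 3, and the vertices of any clique must share a bag in every tree decomposition; so some bag has ≥ 3 vertices and tw(G) ≥ 2. Therefore the treewidth is 2.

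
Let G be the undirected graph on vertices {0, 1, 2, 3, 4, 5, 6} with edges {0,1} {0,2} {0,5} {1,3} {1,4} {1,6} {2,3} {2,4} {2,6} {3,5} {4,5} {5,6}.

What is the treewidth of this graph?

3

A width-3 tree decomposition is:
Bags: B1 = {1, 2, 5, 6}  B2 = {1, 2, 4, 5}  B3 = {0, 1, 2, 5}  B4 = {1, 2, 3, 5}
Tree: B1–B2, B2–B3, B3–B4
Every bag has size at most 4, so the width is 4 − 1 = 3 and tw(G) ≤ 3. For the lower bound: the 4 vertex sets {5,6}, {2,4}, {1}, {0} are disjoint, each induces a connected subgraph, and every pair is joined by at least one edge of G. Contracting each set to a single vertex therefore yields K_{4} as a minor, and since treewidth is minor-monotone, tw(G) ≥ tw(K_{4}) = 3. Combining the bounds, tw(G) = 3.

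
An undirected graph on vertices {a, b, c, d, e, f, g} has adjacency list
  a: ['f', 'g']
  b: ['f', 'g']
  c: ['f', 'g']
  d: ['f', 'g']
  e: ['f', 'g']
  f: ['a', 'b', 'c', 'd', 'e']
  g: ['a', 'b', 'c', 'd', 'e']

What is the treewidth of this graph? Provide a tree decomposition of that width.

Treewidth 2.
One such decomposition:
Bags: B1 = {d, f, g}  B2 = {c, f, g}  B3 = {a, f, g}  B4 = {b, f, g}  B5 = {e, f, g}
Tree: B1–B2, B2–B3, B3–B4, B4–B5

Every bag has size at most 3, so the width is 3 − 1 = 2 and tw(G) ≤ 2. The edges g–d–f–c–g form a cycle, so G is not a tree and its treewidth is at least 2. Therefore the treewidth is 2.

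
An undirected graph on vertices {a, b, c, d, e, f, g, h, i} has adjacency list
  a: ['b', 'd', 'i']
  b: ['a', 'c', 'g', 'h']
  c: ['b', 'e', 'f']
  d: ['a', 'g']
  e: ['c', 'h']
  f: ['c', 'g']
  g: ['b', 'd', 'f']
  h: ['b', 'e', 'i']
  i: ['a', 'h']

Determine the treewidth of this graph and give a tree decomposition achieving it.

Treewidth 3.
Bags: B1 = {c, e, f, g}  B2 = {b, c, e, g}  B3 = {b, e, g, h}  B4 = {b, d, g, h}  B5 = {a, b, d, h}  B6 = {a, d, h, i}
Tree: B1–B2, B2–B3, B3–B4, B4–B5, B5–B6

The largest bag has 4 vertices, giving width 3; this decomposition certifies tw(G) ≤ 3. For the lower bound: the 4 vertex sets {c,e,f}, {g}, {b}, {a,d,h,i} are disjoint, each induces a connected subgraph, and every pair is joined by at least one edge of G. Contracting each set to a single vertex therefore yields K_{4} as a minor, and since treewidth is minor-monotone, tw(G) ≥ tw(K_{4}) = 3. Therefore the treewidth is 3.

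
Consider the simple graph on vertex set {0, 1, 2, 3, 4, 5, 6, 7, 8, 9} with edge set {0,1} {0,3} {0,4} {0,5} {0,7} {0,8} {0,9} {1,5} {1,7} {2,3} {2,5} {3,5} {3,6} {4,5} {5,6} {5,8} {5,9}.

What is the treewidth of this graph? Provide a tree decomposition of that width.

Each bag holds 3 vertices, so the decomposition has width 2, which upper-bounds the treewidth. On the other hand G contains the 3-clique {0, 1, 5}. A clique must lie in a single bag of any decomposition, so no decomposition can have width below 2. Therefore the treewidth is 2.

Treewidth 2.
One such decomposition:
Bags: B1 = {0, 3, 5}  B2 = {0, 5, 8}  B3 = {0, 1, 5}  B4 = {0, 1, 7}  B5 = {3, 5, 6}  B6 = {2, 3, 5}  B7 = {0, 5, 9}  B8 = {0, 4, 5}
Tree: B1–B2, B2–B3, B3–B4, B1–B5, B5–B6, B3–B7, B2–B8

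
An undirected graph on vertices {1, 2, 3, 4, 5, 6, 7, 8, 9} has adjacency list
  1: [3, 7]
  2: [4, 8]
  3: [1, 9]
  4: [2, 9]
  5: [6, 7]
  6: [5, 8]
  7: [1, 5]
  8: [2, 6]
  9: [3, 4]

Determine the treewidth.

A width-2 tree decomposition is:
Bags: B1 = {1, 3, 7}  B2 = {3, 7, 9}  B3 = {4, 7, 9}  B4 = {2, 4, 7}  B5 = {2, 7, 8}  B6 = {6, 7, 8}  B7 = {5, 6, 7}
Tree: B1–B2, B2–B3, B3–B4, B4–B5, B5–B6, B6–B7
The largest bag has 3 vertices, giving width 2; this decomposition certifies tw(G) ≤ 2. Since 7–1–3–9–4–2–8–6–5–7 is a cycle in G, G is not acyclic. Forests are exactly the graphs of treewidth ≤ 1, so tw(G) ≥ 2. Combining the bounds, tw(G) = 2.

2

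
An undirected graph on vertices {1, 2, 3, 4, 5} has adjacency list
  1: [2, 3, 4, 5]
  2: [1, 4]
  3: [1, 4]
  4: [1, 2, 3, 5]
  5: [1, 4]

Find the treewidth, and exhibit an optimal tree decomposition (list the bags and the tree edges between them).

Treewidth 2.
One such decomposition:
Bags: B1 = {1, 3, 4}  B2 = {1, 2, 4}  B3 = {1, 4, 5}
Tree: B1–B2, B1–B3

Every bag has size at most 3, so the width is 3 − 1 = 2 and tw(G) ≤ 2. For the lower bound, the 3 vertices {1, 2, 4} are pairwise adjacent, and any tree decomposition puts a clique entirely inside one bag — forcing width ≥ 2. The upper and lower bounds meet at 2, so that is the treewidth.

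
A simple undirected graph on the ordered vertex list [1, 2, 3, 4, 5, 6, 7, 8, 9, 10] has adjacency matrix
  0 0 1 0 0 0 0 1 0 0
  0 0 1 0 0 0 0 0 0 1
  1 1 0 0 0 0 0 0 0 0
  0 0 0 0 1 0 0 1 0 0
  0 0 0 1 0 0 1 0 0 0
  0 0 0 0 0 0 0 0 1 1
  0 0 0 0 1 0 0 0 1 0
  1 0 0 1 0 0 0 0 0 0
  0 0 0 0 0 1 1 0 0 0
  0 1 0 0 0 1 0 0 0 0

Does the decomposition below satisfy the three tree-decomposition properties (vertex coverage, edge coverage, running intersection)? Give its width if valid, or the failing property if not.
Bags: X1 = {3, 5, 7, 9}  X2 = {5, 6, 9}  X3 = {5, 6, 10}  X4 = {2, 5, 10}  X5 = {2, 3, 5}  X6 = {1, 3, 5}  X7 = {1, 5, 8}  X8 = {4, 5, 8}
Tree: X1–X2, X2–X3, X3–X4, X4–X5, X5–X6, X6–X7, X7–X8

No — bags containing vertex 3 are not connected in the tree.

A tree decomposition must satisfy three properties: every vertex lies in some bag; for every edge, both endpoints lie together in some bag; and for every vertex, the bags containing it form a connected subtree. Here bags containing vertex 3 are not connected in the tree, so the decomposition is invalid.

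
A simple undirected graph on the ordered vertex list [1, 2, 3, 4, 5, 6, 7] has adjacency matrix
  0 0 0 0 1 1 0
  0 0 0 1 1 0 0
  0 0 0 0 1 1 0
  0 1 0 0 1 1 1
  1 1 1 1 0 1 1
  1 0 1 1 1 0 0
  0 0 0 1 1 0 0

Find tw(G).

2

A width-2 tree decomposition is:
Bags: B1 = {4, 5, 7}  B2 = {4, 5, 6}  B3 = {1, 5, 6}  B4 = {3, 5, 6}  B5 = {2, 4, 5}
Tree: B1–B2, B2–B3, B2–B4, B1–B5
Each bag holds 3 vertices, so the decomposition has width 2, which upper-bounds the treewidth. For the lower bound, the 3 vertices {1, 5, 6} are pairwise adjacent, and any tree decomposition puts a clique entirely inside one bag — forcing width ≥ 2. Combining the bounds, tw(G) = 2.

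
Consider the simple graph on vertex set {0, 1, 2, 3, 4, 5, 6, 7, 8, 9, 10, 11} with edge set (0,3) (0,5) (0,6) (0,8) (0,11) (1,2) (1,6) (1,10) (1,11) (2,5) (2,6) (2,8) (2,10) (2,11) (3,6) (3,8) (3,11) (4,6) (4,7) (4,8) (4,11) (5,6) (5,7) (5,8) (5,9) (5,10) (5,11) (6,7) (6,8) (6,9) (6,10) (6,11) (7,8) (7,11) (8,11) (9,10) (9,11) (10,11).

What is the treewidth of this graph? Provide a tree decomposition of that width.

Every bag has size at most 5, so the width is 5 − 1 = 4 and tw(G) ≤ 4. For the lower bound, the 5 vertices {1, 2, 6, 10, 11} are pairwise adjacent, and any tree decomposition puts a clique entirely inside one bag — forcing width ≥ 4. Hence tw(G) = 4 exactly.

Treewidth 4.
One optimal decomposition is:
Bags: B1 = {2, 5, 6, 8, 11}  B2 = {2, 5, 6, 10, 11}  B3 = {5, 6, 9, 10, 11}  B4 = {5, 6, 7, 8, 11}  B5 = {4, 6, 7, 8, 11}  B6 = {1, 2, 6, 10, 11}  B7 = {0, 5, 6, 8, 11}  B8 = {0, 3, 6, 8, 11}
Tree: B1–B2, B2–B3, B1–B4, B4–B5, B2–B6, B4–B7, B7–B8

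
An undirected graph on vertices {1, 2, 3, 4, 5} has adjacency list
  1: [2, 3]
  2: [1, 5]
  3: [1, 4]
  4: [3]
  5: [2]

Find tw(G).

1

A width-1 tree decomposition is:
Bags: B1 = {2, 5}  B2 = {1, 2}  B3 = {1, 3}  B4 = {3, 4}
Tree: B1–B2, B2–B3, B3–B4
The largest bag has 2 vertices, giving width 1; this decomposition certifies tw(G) ≤ 1. G has an edge, so its treewidth is at least 1. The upper and lower bounds meet at 1, so that is the treewidth.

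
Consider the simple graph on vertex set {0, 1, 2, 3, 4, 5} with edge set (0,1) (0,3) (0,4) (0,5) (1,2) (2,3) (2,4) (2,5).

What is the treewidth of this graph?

2

A width-2 tree decomposition is:
Bags: B1 = {0, 2, 3}  B2 = {0, 2, 4}  B3 = {0, 1, 2}  B4 = {0, 2, 5}
Tree: B1–B2, B2–B3, B3–B4
The largest bag has 3 vertices, giving width 2; this decomposition certifies tw(G) ≤ 2. For the lower bound, G contains the cycle 2–3–0–4–2, so G is not a forest; only forests have treewidth ≤ 1, hence tw(G) ≥ 2. Combining the bounds, tw(G) = 2.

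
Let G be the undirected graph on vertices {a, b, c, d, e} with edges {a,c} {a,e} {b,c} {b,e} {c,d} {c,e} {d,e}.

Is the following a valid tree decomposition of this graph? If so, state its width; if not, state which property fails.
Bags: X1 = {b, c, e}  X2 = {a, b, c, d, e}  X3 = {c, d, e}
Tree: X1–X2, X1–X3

No — bags containing vertex d are not connected in the tree.

A tree decomposition must satisfy three properties: every vertex lies in some bag; for every edge, both endpoints lie together in some bag; and for every vertex, the bags containing it form a connected subtree. Here bags containing vertex d are not connected in the tree, so the decomposition is invalid.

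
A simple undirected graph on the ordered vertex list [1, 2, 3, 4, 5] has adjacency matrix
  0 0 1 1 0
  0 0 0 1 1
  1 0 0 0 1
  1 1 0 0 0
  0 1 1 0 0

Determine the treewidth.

A width-2 tree decomposition is:
Bags: B1 = {2, 3, 5}  B2 = {2, 3, 4}  B3 = {1, 3, 4}
Tree: B1–B2, B2–B3
Each bag holds 3 vertices, so the decomposition has width 2, which upper-bounds the treewidth. For the lower bound, G contains the cycle 3–5–2–4–1–3, so G is not a forest; only forests have treewidth ≤ 1, hence tw(G) ≥ 2. Combining the bounds, tw(G) = 2.

2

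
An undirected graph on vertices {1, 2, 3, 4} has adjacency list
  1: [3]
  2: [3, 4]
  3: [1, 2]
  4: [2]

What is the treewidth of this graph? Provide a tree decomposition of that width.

The largest bag has 2 vertices, giving width 1; this decomposition certifies tw(G) ≤ 1. G has an edge, so its treewidth is at least 1. Therefore the treewidth is 1.

Treewidth 1.
One such decomposition:
Bags: B1 = {2, 4}  B2 = {2, 3}  B3 = {1, 3}
Tree: B1–B2, B2–B3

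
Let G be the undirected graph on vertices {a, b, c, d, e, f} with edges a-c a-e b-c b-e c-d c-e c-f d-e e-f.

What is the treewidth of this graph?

A width-2 tree decomposition is:
Bags: B1 = {b, c, e}  B2 = {c, e, f}  B3 = {a, c, e}  B4 = {c, d, e}
Tree: B1–B2, B2–B3, B3–B4
The largest bag has 3 vertices, giving width 2; this decomposition certifies tw(G) ≤ 2. For the lower bound, the 3 vertices {c, d, e} are pairwise adjacent, and any tree decomposition puts a clique entirely inside one bag — forcing width ≥ 2. Therefore the treewidth is 2.

2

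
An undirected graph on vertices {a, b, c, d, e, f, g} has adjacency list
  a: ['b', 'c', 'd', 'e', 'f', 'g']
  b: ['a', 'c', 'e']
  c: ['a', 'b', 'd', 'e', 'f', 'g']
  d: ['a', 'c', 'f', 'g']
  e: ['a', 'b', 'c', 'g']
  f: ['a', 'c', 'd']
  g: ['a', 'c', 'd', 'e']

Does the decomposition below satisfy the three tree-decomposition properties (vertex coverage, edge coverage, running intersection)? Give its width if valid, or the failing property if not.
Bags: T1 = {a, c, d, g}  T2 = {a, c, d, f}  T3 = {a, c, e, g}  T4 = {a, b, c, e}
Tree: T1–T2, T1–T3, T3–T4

Yes; width 3.

Vertex coverage: the bags together contain {a, b, c, d, e, f, g}, the full vertex set. Edge coverage: each edge of G has both endpoints in at least one bag. Running intersection: for every vertex, the bags containing it form a connected subtree. All three properties hold, so this is a valid tree decomposition of width max|bag| − 1 = 3, and hence tw(G) ≤ 3.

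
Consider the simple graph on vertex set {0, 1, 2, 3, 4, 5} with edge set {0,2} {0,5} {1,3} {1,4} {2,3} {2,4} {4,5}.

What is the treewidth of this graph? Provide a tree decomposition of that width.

Treewidth 2.
One such decomposition:
Bags: B1 = {1, 3, 4}  B2 = {2, 3, 4}  B3 = {2, 4, 5}  B4 = {0, 2, 5}
Tree: B1–B2, B2–B3, B3–B4

Every bag has size at most 3, so the width is 3 − 1 = 2 and tw(G) ≤ 2. Since 1–3–2–4–1 is a cycle in G, G is not acyclic. Forests are exactly the graphs of treewidth ≤ 1, so tw(G) ≥ 2. Combining the bounds, tw(G) = 2.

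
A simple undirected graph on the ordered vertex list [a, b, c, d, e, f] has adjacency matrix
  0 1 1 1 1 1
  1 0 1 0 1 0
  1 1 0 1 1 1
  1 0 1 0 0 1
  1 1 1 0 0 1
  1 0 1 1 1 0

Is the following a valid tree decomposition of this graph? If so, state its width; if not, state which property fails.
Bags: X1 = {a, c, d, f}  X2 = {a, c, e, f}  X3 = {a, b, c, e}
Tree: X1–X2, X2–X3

Yes; width 3.

Checking the three conditions: (i) the bags cover all of {a, b, c, d, e, f}; (ii) for each edge, some bag contains both endpoints; (iii) the bags containing any fixed vertex form a subtree. All hold, so the decomposition is valid with width 4 − 1 = 3.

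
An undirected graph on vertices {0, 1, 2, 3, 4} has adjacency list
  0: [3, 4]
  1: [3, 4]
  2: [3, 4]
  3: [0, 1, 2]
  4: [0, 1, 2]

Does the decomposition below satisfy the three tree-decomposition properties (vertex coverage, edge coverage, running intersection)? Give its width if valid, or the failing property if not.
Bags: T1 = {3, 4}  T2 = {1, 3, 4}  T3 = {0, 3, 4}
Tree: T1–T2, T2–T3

No — vertex 2 appears in no bag.

A tree decomposition must satisfy three properties: every vertex lies in some bag; for every edge, both endpoints lie together in some bag; and for every vertex, the bags containing it form a connected subtree. Here vertex 2 appears in no bag, so the decomposition is invalid.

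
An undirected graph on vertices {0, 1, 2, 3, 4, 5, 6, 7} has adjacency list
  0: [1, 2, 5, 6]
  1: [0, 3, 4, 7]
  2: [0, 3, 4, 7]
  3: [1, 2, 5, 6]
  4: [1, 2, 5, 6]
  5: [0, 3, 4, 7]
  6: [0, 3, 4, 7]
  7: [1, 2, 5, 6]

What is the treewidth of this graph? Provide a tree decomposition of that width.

Treewidth 4.
One optimal decomposition is:
Bags: B1 = {1, 2, 5, 6, 7}  B2 = {1, 2, 3, 5, 6}  B3 = {0, 1, 2, 5, 6}  B4 = {1, 2, 4, 5, 6}
Tree: B1–B2, B2–B3, B3–B4

Every bag has size at most 5, so the width is 5 − 1 = 4 and tw(G) ≤ 4. For the lower bound: the 5 vertex sets {5,7}, {1,3}, {0,2}, {6}, {4} are disjoint, each induces a connected subgraph, and every pair is joined by at least one edge of G. Contracting each set to a single vertex therefore yields K_{5} as a minor, and since treewidth is minor-monotone, tw(G) ≥ tw(K_{5}) = 4. Hence tw(G) = 4 exactly.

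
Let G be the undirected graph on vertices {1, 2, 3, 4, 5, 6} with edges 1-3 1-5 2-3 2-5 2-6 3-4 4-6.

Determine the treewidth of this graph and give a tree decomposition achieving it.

Every bag has size at most 3, so the width is 3 − 1 = 2 and tw(G) ≤ 2. The edges 1–5–2–3–1 form a cycle, so G is not a tree and its treewidth is at least 2. Hence tw(G) = 2 exactly.

Treewidth 2.
One optimal decomposition is:
Bags: B1 = {1, 3, 5}  B2 = {2, 3, 5}  B3 = {2, 3, 4}  B4 = {2, 4, 6}
Tree: B1–B2, B2–B3, B3–B4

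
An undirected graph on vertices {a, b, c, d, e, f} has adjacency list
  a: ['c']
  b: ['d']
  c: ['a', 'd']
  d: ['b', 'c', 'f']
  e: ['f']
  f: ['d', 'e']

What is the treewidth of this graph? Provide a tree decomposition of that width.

Treewidth 1.
One such decomposition:
Bags: B1 = {d, f}  B2 = {c, d}  B3 = {a, c}  B4 = {e, f}  B5 = {b, d}
Tree: B1–B2, B2–B3, B1–B4, B1–B5

Every bag has size at most 2, so the width is 2 − 1 = 1 and tw(G) ≤ 1. Any graph with an edge has treewidth ≥ 1, and G has the edge f–d. Combining the bounds, tw(G) = 1.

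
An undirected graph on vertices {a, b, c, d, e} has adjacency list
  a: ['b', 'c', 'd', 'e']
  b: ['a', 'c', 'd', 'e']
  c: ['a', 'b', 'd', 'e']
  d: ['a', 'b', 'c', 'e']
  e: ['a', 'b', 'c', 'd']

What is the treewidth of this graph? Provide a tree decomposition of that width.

With just one bag of size 5, the width is 5 − 1 = 4, so tw(G) ≤ 4. On the other hand G contains the 5-clique {a, b, c, d, e}. A clique must lie in a single bag of any decomposition, so no decomposition can have width below 4. Combining the bounds, tw(G) = 4.

Treewidth 4.
Bags: B1 = {a, b, c, d, e}
Tree: (single bag)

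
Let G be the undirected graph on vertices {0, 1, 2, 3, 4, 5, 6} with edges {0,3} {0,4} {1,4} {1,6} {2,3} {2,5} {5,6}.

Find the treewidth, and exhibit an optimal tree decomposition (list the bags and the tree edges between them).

Treewidth 2.
One such decomposition:
Bags: B1 = {1, 5, 6}  B2 = {1, 2, 5}  B3 = {1, 2, 3}  B4 = {0, 1, 3}  B5 = {0, 1, 4}
Tree: B1–B2, B2–B3, B3–B4, B4–B5

The largest bag has 3 vertices, giving width 2; this decomposition certifies tw(G) ≤ 2. Since 1–6–5–2–3–0–4–1 is a cycle in G, G is not acyclic. Forests are exactly the graphs of treewidth ≤ 1, so tw(G) ≥ 2. Hence tw(G) = 2 exactly.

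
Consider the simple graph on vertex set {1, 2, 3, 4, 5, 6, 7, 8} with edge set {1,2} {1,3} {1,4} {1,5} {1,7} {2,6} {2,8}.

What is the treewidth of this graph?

1

A width-1 tree decomposition is:
Bags: B1 = {1, 2}  B2 = {1, 5}  B3 = {2, 8}  B4 = {1, 4}  B5 = {2, 6}  B6 = {1, 3}  B7 = {1, 7}
Tree: B1–B2, B1–B3, B1–B4, B1–B5, B1–B6, B6–B7
Each bag holds 2 vertices, so the decomposition has width 1, which upper-bounds the treewidth. Any graph with an edge has treewidth ≥ 1, and G has the edge 1–2. The upper and lower bounds meet at 1, so that is the treewidth.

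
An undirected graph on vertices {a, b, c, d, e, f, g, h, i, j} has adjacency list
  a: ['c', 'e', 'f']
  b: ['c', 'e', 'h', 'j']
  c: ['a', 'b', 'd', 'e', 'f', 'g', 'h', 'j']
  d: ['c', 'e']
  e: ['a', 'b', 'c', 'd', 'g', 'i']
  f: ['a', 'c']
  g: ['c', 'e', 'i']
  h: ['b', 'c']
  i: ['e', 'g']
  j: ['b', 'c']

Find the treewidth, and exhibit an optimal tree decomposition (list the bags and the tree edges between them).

Treewidth 2.
Bags: B1 = {b, c, e}  B2 = {b, c, h}  B3 = {a, c, e}  B4 = {c, e, g}  B5 = {e, g, i}  B6 = {b, c, j}  B7 = {c, d, e}  B8 = {a, c, f}
Tree: B1–B2, B1–B3, B3–B4, B4–B5, B1–B6, B1–B7, B3–B8

Every bag has size at most 3, so the width is 3 − 1 = 2 and tw(G) ≤ 2. On the other hand G contains the 3-clique {b, c, j}. A clique must lie in a single bag of any decomposition, so no decomposition can have width below 2. Combining the bounds, tw(G) = 2.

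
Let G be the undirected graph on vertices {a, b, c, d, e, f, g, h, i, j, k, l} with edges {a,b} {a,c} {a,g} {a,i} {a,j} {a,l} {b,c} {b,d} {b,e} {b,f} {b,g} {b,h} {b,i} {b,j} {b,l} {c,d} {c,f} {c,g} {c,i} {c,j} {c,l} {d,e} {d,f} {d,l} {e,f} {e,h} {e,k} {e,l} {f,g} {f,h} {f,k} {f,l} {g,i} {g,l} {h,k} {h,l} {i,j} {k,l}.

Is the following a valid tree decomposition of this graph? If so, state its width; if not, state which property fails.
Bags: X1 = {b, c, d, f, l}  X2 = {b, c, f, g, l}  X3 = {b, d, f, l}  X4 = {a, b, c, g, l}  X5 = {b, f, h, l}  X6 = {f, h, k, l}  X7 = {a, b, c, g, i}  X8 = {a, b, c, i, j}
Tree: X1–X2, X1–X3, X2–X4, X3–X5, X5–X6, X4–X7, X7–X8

No — vertex e appears in no bag.

A tree decomposition must satisfy three properties: every vertex lies in some bag; for every edge, both endpoints lie together in some bag; and for every vertex, the bags containing it form a connected subtree. Here vertex e appears in no bag, so the decomposition is invalid.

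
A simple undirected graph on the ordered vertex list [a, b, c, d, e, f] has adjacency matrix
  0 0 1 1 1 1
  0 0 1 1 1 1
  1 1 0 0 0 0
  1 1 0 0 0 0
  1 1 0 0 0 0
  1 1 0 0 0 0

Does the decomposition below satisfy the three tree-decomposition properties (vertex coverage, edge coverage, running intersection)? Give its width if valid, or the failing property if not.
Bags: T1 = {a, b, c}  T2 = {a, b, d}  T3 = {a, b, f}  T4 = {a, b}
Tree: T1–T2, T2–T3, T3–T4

A tree decomposition must satisfy three properties: every vertex lies in some bag; for every edge, both endpoints lie together in some bag; and for every vertex, the bags containing it form a connected subtree. Here vertex e appears in no bag, so the decomposition is invalid.

No — vertex e appears in no bag.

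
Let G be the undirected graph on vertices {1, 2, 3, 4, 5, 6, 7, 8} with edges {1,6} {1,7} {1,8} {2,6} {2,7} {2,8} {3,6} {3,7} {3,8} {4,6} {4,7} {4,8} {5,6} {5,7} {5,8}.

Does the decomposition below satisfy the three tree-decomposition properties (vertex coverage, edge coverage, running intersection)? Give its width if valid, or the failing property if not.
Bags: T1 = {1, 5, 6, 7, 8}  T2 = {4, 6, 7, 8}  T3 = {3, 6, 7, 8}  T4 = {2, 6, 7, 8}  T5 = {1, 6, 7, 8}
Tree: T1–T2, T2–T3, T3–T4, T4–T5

No — bags containing vertex 1 are not connected in the tree.

A tree decomposition must satisfy three properties: every vertex lies in some bag; for every edge, both endpoints lie together in some bag; and for every vertex, the bags containing it form a connected subtree. Here bags containing vertex 1 are not connected in the tree, so the decomposition is invalid.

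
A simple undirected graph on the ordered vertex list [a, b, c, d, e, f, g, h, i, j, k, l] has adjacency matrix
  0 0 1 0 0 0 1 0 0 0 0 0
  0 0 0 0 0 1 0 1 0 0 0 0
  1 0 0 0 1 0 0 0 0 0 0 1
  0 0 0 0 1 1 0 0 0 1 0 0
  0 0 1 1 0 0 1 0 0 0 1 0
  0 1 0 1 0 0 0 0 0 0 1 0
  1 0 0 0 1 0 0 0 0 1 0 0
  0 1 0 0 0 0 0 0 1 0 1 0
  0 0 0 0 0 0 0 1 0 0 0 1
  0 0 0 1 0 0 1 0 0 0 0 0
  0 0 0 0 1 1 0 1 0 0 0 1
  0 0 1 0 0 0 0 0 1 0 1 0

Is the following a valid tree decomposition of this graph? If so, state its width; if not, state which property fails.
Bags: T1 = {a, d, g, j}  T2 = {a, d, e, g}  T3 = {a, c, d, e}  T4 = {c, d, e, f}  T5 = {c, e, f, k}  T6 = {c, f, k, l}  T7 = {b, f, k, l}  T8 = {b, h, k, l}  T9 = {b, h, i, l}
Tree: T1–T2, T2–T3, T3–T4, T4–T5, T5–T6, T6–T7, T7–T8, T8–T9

Vertex coverage: the bags together contain {a, b, c, d, e, f, g, h, i, j, k, l}, the full vertex set. Edge coverage: each edge of G has both endpoints in at least one bag. Running intersection: for every vertex, the bags containing it form a connected subtree. All three properties hold, so this is a valid tree decomposition of width max|bag| − 1 = 3, and hence tw(G) ≤ 3.

Yes; width 3.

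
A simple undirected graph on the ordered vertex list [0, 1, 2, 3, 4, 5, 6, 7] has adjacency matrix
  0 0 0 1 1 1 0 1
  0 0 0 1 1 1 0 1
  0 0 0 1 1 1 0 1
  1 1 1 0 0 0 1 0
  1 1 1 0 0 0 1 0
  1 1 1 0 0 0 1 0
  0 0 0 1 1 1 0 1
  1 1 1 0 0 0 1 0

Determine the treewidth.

A width-4 tree decomposition is:
Bags: B1 = {0, 1, 2, 6, 7}  B2 = {0, 1, 2, 3, 6}  B3 = {0, 1, 2, 4, 6}  B4 = {0, 1, 2, 5, 6}
Tree: B1–B2, B2–B3, B3–B4
The largest bag has 5 vertices, giving width 4; this decomposition certifies tw(G) ≤ 4. For the lower bound: the 5 vertex sets {2,7}, {3,6}, {0,4}, {1}, {5} are disjoint, each induces a connected subgraph, and every pair is joined by at least one edge of G. Contracting each set to a single vertex therefore yields K_{5} as a minor, and since treewidth is minor-monotone, tw(G) ≥ tw(K_{5}) = 4. Therefore the treewidth is 4.

4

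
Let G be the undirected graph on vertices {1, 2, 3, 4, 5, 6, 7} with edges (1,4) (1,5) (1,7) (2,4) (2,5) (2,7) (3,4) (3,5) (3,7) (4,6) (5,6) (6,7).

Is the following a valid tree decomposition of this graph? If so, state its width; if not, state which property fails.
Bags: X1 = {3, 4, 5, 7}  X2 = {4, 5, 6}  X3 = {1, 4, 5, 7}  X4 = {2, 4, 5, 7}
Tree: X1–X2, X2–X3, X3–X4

No — edge (7,6) lies in no bag.

A tree decomposition must satisfy three properties: every vertex lies in some bag; for every edge, both endpoints lie together in some bag; and for every vertex, the bags containing it form a connected subtree. Here edge (7,6) lies in no bag, so the decomposition is invalid.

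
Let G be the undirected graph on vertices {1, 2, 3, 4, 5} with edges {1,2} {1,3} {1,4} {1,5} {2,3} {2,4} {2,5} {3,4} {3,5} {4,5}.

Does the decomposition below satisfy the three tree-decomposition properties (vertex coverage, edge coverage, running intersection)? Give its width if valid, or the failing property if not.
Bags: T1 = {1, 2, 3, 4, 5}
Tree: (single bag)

Vertex coverage: the bags together contain {1, 2, 3, 4, 5}, the full vertex set. Edge coverage: each edge of G has both endpoints in at least one bag. Running intersection: for every vertex, the bags containing it form a connected subtree. All three properties hold, so this is a valid tree decomposition of width max|bag| − 1 = 4, and hence tw(G) ≤ 4.

Yes; width 4.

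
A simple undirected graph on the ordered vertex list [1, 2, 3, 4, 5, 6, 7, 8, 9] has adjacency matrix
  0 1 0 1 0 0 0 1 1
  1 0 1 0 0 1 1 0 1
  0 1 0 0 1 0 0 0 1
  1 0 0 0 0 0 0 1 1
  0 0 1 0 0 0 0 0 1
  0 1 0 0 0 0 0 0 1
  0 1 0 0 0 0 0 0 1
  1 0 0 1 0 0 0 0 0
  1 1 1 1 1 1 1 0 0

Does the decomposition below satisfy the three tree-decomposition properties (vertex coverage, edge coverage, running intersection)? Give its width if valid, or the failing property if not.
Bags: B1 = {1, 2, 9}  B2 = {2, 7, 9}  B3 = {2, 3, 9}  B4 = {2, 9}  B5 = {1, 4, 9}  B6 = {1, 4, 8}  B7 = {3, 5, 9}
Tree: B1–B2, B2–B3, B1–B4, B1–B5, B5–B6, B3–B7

No — vertex 6 appears in no bag.

A tree decomposition must satisfy three properties: every vertex lies in some bag; for every edge, both endpoints lie together in some bag; and for every vertex, the bags containing it form a connected subtree. Here vertex 6 appears in no bag, so the decomposition is invalid.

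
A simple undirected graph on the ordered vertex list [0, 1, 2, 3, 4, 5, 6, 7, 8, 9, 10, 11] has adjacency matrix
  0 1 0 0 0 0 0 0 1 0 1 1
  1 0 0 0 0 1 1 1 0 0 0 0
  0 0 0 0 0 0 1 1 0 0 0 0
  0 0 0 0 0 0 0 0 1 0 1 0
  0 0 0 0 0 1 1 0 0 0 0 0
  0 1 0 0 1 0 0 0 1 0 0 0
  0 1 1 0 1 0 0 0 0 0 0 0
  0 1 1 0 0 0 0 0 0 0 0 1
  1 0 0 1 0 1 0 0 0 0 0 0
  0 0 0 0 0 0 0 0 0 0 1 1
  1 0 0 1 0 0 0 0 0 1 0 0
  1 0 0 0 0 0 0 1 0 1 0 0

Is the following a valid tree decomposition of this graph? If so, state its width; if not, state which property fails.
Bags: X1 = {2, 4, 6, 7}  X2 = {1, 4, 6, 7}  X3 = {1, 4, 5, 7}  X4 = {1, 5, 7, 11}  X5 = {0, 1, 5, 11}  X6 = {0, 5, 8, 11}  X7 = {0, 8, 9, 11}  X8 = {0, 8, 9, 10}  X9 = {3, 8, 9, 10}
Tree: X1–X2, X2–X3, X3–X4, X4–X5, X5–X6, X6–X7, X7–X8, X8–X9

Yes; width 3.

Every vertex of G appears in some bag (union = {0, 1, 2, 3, 4, 5, 6, 7, 8, 9, 10, 11}); every edge is covered by a bag; and for each vertex v the set of bags containing v is connected in the bag tree. The decomposition is therefore valid. The largest bag has 4 vertices, so the width is 3.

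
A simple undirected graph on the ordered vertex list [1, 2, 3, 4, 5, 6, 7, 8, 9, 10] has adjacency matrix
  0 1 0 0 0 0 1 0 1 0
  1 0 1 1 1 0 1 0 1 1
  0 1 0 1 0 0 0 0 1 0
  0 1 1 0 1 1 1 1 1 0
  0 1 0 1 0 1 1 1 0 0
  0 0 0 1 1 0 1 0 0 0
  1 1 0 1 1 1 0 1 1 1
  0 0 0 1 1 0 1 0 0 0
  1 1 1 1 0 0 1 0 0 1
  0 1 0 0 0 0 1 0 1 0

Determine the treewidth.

3

A width-3 tree decomposition is:
Bags: B1 = {2, 3, 4, 9}  B2 = {2, 4, 7, 9}  B3 = {1, 2, 7, 9}  B4 = {2, 4, 5, 7}  B5 = {4, 5, 6, 7}  B6 = {4, 5, 7, 8}  B7 = {2, 7, 9, 10}
Tree: B1–B2, B2–B3, B2–B4, B4–B5, B4–B6, B3–B7
Each bag holds 4 vertices, so the decomposition has width 3, which upper-bounds the treewidth. For the lower bound, the 4 vertices {2, 3, 4, 9} are pairwise adjacent, and any tree decomposition puts a clique entirely inside one bag — forcing width ≥ 3. Hence tw(G) = 3 exactly.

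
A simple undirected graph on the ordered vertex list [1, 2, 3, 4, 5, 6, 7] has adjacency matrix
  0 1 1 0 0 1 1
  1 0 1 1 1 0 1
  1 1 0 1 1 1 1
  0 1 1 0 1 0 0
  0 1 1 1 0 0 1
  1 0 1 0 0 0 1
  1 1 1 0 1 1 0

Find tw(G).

3

A width-3 tree decomposition is:
Bags: B1 = {2, 3, 4, 5}  B2 = {2, 3, 5, 7}  B3 = {1, 2, 3, 7}  B4 = {1, 3, 6, 7}
Tree: B1–B2, B2–B3, B3–B4
The largest bag has 4 vertices, giving width 3; this decomposition certifies tw(G) ≤ 3. On the other hand G contains the 4-clique {1, 2, 3, 7}. A clique must lie in a single bag of any decomposition, so no decomposition can have width below 3. Therefore the treewidth is 3.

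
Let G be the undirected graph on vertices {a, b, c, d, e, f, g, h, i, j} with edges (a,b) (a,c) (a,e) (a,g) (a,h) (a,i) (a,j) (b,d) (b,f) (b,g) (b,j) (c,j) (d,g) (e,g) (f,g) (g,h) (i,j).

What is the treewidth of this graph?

2

A width-2 tree decomposition is:
Bags: B1 = {a, b, j}  B2 = {a, b, g}  B3 = {a, e, g}  B4 = {a, g, h}  B5 = {a, i, j}  B6 = {b, f, g}  B7 = {b, d, g}  B8 = {a, c, j}
Tree: B1–B2, B2–B3, B2–B4, B1–B5, B2–B6, B6–B7, B5–B8
The largest bag has 3 vertices, giving width 2; this decomposition certifies tw(G) ≤ 2. Conversely, {b, d, g} is a clique of size 3, and the vertices of any clique must share a bag in every tree decomposition; so some bag has ≥ 3 vertices and tw(G) ≥ 2. Combining the bounds, tw(G) = 2.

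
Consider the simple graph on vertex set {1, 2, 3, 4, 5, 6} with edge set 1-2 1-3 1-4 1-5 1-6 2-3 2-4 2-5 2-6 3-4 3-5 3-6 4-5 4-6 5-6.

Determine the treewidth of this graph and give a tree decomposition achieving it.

A single bag containing all 6 vertices is trivially a valid decomposition of width 5. Conversely, {1, 2, 3, 4, 5, 6} is a clique of size 6, and the vertices of any clique must share a bag in every tree decomposition; so some bag has ≥ 6 vertices and tw(G) ≥ 5. Therefore the treewidth is 5.

Treewidth 5.
One such decomposition:
Bags: B1 = {1, 2, 3, 4, 5, 6}
Tree: (single bag)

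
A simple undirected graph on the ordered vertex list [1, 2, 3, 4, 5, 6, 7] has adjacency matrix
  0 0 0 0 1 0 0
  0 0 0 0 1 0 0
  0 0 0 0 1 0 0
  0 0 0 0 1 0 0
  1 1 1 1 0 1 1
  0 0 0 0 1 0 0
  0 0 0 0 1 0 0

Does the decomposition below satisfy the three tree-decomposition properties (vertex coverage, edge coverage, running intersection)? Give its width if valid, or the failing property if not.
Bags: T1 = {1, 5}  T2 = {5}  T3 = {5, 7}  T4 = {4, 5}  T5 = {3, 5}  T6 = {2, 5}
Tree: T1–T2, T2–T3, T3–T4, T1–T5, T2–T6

A tree decomposition must satisfy three properties: every vertex lies in some bag; for every edge, both endpoints lie together in some bag; and for every vertex, the bags containing it form a connected subtree. Here vertex 6 appears in no bag, so the decomposition is invalid.

No — vertex 6 appears in no bag.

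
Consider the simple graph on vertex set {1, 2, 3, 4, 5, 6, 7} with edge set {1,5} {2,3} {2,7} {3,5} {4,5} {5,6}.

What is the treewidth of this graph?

A width-1 tree decomposition is:
Bags: B1 = {3, 5}  B2 = {4, 5}  B3 = {5, 6}  B4 = {2, 3}  B5 = {2, 7}  B6 = {1, 5}
Tree: B1–B2, B2–B3, B1–B4, B4–B5, B3–B6
Each bag holds 2 vertices, so the decomposition has width 1, which upper-bounds the treewidth. Since G has at least one edge (e.g. 5–3), it is not an edgeless graph, so tw(G) ≥ 1. The upper and lower bounds meet at 1, so that is the treewidth.

1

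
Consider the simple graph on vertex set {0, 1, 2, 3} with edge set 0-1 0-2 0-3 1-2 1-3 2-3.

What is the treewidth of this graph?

A width-3 tree decomposition is:
Bags: B1 = {0, 1, 2, 3}
Tree: (single bag)
A single bag containing all 4 vertices is trivially a valid decomposition of width 3. On the other hand G contains the 4-clique {0, 1, 2, 3}. A clique must lie in a single bag of any decomposition, so no decomposition can have width below 3. Therefore the treewidth is 3.

3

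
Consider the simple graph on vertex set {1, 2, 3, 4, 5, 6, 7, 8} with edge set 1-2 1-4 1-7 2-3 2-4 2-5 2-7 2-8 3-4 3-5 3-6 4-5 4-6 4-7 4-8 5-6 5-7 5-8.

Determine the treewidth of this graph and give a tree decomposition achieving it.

Treewidth 3.
One such decomposition:
Bags: B1 = {2, 4, 5, 7}  B2 = {2, 3, 4, 5}  B3 = {2, 4, 5, 8}  B4 = {3, 4, 5, 6}  B5 = {1, 2, 4, 7}
Tree: B1–B2, B2–B3, B2–B4, B1–B5

The largest bag has 4 vertices, giving width 3; this decomposition certifies tw(G) ≤ 3. Conversely, {1, 2, 4, 7} is a clique of size 4, and the vertices of any clique must share a bag in every tree decomposition; so some bag has ≥ 4 vertices and tw(G) ≥ 3. The upper and lower bounds meet at 3, so that is the treewidth.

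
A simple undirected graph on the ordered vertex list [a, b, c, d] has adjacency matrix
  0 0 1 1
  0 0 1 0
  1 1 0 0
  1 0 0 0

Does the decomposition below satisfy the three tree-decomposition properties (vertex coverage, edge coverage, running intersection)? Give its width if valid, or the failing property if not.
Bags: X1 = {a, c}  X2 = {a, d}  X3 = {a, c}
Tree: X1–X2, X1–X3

A tree decomposition must satisfy three properties: every vertex lies in some bag; for every edge, both endpoints lie together in some bag; and for every vertex, the bags containing it form a connected subtree. Here vertex b appears in no bag, so the decomposition is invalid.

No — vertex b appears in no bag.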